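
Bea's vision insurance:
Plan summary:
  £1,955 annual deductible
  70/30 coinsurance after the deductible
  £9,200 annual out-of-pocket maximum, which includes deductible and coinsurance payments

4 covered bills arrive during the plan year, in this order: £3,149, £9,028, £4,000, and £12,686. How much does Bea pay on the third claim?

Bill 1, £3,149: £1,955 finishes the deductible; £1,194 goes to coinsurance; coinsurance £1,194 × 30% = £358.20. Member pays £2,313.20; OOP now £2,313.20.
Bill 2, £9,028: 30% coinsurance on £9,028 = £2,708.40. Member owes £2,708.40 (running OOP £5,021.60).
Bill 3, £4,000: deductible met; 30% of £4,000 = £1,200. Cost to member: £1,200. OOP to date £6,221.60.

£1,200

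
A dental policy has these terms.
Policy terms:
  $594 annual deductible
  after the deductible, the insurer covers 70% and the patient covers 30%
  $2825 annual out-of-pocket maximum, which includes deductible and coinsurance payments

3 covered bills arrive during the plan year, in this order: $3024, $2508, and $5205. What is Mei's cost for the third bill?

#1 ($3024): deductible takes $594, $2430 remains; coinsurance $2430 × 30% = $729. Patient pays $1323; OOP now $1323.
#2 ($2508): 30% coinsurance on $2508 = $752.40. Cost to patient: $752.40. OOP to date $2075.40.
#3 ($5205): deductible met; 30% of $5205 = $1561.50. Adding that to $2075.40 gives $3636.90, past the $2825 cap; patient pays only $2825 − $2075.40 = $749.60.

$749.60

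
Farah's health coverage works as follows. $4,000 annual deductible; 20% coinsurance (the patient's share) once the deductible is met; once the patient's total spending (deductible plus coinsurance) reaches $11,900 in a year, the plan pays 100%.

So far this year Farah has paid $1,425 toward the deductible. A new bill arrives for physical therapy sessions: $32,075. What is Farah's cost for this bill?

$8,475

Deductible still to meet: $4,000 − $1,425 = $2,575.
The remaining $29,500 (= $32,075 − $2,575) moves to coinsurance.
20% of $29,500 = $5,900 falls to the patient.
That puts the patient's cost at $2,575 + $5,900 = $8,475 before any cap.
Total out-of-pocket so far would be $1,425 + $8,475 = $9,900, below the $11,900 cap — no reduction.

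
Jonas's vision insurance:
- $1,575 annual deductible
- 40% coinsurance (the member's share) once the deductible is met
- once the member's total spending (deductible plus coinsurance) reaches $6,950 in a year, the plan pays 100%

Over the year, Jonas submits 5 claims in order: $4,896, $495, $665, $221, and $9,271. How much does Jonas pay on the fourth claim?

Claim 1 — $4,896: $1,575 to deductible, leaving $3,321; 40% of $3,321 = $1,328.40. Member owes $2,903.40 (running OOP $2,903.40).
Claim 2 — $495: deductible met; 40% of $495 = $198. Cost to member: $198. OOP to date $3,101.40.
Claim 3 — $665: 40% coinsurance on $665 = $266. Cost to member: $266. OOP to date $3,367.40.
Claim 4 — $221: deductible already satisfied, so member's share is 40% × $221 = $88.40. Member pays $88.40; OOP now $3,455.80.

$88.40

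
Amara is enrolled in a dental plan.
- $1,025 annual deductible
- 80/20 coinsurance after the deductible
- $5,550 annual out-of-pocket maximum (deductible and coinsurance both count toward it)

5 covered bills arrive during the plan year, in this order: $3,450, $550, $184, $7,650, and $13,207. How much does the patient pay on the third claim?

Bill 1, $3,450: $1,025 finishes the deductible; $2,425 goes to coinsurance; patient's 20% is $485. Patient pays $1,510; OOP now $1,510.
Bill 2, $550: 20% coinsurance on $550 = $110. Cost to patient: $110. OOP to date $1,620.
Bill 3, $184: deductible met; 20% of $184 = $36.80. Patient owes $36.80 (running OOP $1,656.80).

$36.80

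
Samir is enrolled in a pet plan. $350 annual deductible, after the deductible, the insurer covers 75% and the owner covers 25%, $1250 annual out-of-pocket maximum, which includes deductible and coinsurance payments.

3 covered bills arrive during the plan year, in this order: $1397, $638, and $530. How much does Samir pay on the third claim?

$132.50

Bill 1, $1397: $350 finishes the deductible; $1047 goes to coinsurance; owner's 25% is $261.75. Owner owes $611.75 (running OOP $611.75).
Bill 2, $638: 25% coinsurance on $638 = $159.50. Owner owes $159.50 (running OOP $771.25).
Bill 3, $530: deductible already satisfied, so owner's share is 25% × $530 = $132.50. Cost to owner: $132.50. OOP to date $903.75.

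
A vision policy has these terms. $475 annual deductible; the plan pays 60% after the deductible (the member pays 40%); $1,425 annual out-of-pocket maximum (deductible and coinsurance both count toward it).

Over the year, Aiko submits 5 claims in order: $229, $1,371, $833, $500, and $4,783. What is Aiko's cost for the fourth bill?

$166.80

Claim 1 — $229: all of it applies to the deductible. Cost to member: $229. OOP to date $229.
Claim 2 — $1,371: deductible takes $246, $1,125 remains; member's 40% is $450. Member pays $696; OOP now $925.
Claim 3 — $833: deductible already satisfied, so member's share is 40% × $833 = $333.20. Member owes $333.20 (running OOP $1,258.20).
Claim 4 — $500: deductible met; 40% of $500 = $200. OOP would hit $1,458.20 > $1,425, so the cap limits the member to $1,425 − $1,258.20 = $166.80.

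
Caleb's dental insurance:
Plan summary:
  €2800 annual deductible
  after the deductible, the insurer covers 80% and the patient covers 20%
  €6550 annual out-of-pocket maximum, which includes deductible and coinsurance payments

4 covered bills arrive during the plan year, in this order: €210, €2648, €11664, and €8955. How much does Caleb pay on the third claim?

€2332.80

Claim 1 — €210: fully absorbed by the deductible. Patient pays €210; OOP now €210.
Claim 2 — €2648: €2590 finishes the deductible; €58 goes to coinsurance; 20% of €58 = €11.60. Patient pays €2601.60; OOP now €2811.60.
Claim 3 — €11664: deductible met; 20% of €11664 = €2332.80. Cost to patient: €2332.80. OOP to date €5144.40.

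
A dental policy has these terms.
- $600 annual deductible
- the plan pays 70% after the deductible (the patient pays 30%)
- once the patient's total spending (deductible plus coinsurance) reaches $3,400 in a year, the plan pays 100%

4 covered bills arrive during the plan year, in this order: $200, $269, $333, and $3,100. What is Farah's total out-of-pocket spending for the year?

Bill 1, $200: entire amount goes to the deductible. Cost to patient: $200. OOP to date $200.
Bill 2, $269: fully absorbed by the deductible. Cost to patient: $269. OOP to date $469.
Bill 3, $333: $131 finishes the deductible; $202 goes to coinsurance; patient's 30% is $60.60. Cost to patient: $191.60. OOP to date $660.60.
Bill 4, $3,100: 30% coinsurance on $3,100 = $930. Patient owes $930 (running OOP $1,590.60).
Total paid by the patient: $200 + $269 + $191.60 + $930 = $1,590.60.

$1,590.60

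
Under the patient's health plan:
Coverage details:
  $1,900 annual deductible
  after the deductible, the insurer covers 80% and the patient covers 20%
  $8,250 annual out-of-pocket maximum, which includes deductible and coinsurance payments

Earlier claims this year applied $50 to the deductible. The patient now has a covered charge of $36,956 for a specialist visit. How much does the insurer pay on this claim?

$28,756

Deductible still to meet: $1,900 − $50 = $1,850.
That leaves $36,956 − $1,850 = $35,106 for coinsurance.
Coinsurance: $35,106 × 20% = $7,021.20.
So the patient owes $1,850 + $7,021.20 = $8,871.20 before any cap.
That would bring total out-of-pocket to $8,921.20, past the $8,250 cap. The patient is capped at $8,250 − $50 = $8,200 on this claim.
The insurer covers the remainder: $36,956 − $8,200 = $28,756.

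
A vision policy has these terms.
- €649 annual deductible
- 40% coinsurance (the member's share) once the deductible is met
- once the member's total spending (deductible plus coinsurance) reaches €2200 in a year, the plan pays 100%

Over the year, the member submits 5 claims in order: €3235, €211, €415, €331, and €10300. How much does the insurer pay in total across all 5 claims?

Claim 1 — €3235: €649 finishes the deductible; €2586 goes to coinsurance; coinsurance €2586 × 40% = €1034.40. Member pays €1683.40; OOP now €1683.40. Insurer: €3235 − €1683.40 = €1551.60.
Claim 2 — €211: deductible met; 40% of €211 = €84.40. Member owes €84.40 (running OOP €1767.80). Plan pays €211 − €84.40 = €126.60.
Claim 3 — €415: deductible met; 40% of €415 = €166. Cost to member: €166. OOP to date €1933.80. Plan pays €415 − €166 = €249.
Claim 4 — €331: 40% coinsurance on €331 = €132.40. Cost to member: €132.40. OOP to date €2066.20. Plan pays €331 − €132.40 = €198.60.
Claim 5 — €10300: deductible already satisfied, so member's share is 40% × €10300 = €4120. Adding that to €2066.20 gives €6186.20, past the €2200 cap; member pays only €2200 − €2066.20 = €133.80. Plan pays €10300 − €133.80 = €10166.20.
Insurer total = bills − member's total = €14492 − €2200 = €12292.

€12292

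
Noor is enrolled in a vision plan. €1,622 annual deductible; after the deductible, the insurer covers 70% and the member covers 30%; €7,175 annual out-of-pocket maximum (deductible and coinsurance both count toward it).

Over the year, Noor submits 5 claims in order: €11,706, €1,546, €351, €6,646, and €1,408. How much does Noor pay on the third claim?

Claim 1 — €11,706: €1,622 to deductible, leaving €10,084; coinsurance €10,084 × 30% = €3,025.20. Member owes €4,647.20 (running OOP €4,647.20).
Claim 2 — €1,546: 30% coinsurance on €1,546 = €463.80. Member owes €463.80 (running OOP €5,111).
Claim 3 — €351: deductible met; 30% of €351 = €105.30. Member owes €105.30 (running OOP €5,216.30).

€105.30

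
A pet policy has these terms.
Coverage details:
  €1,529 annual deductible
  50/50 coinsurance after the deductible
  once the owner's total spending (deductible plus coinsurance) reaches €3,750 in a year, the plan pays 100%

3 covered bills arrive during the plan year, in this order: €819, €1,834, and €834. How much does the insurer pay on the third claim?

Claim 1 (€819): all of it applies to the deductible. Cost to owner: €819. OOP to date €819. Plan pays €819 − €819 = €0.
Claim 2 (€1,834): €710 finishes the deductible; €1,124 goes to coinsurance; 50% of €1,124 = €562. Owner owes €1,272 (running OOP €2,091). Insurer: €1,834 − €1,272 = €562.
Claim 3 (€834): deductible met; 50% of €834 = €417. Owner owes €417 (running OOP €2,508). Plan pays €834 − €417 = €417.

€417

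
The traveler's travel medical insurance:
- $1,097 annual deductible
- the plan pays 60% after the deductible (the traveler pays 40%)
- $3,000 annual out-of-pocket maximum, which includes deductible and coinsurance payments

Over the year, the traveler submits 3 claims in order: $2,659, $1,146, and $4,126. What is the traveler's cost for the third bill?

#1 ($2,659): $1,097 finishes the deductible; $1,562 goes to coinsurance; 40% of $1,562 = $624.80. Traveler pays $1,721.80; OOP now $1,721.80.
#2 ($1,146): 40% coinsurance on $1,146 = $458.40. Cost to traveler: $458.40. OOP to date $2,180.20.
#3 ($4,126): 40% coinsurance on $4,126 = $1,650.40. That would push OOP to $3,830.60, over the $3,000 cap, so traveler pays $3,000 − $2,180.20 = $819.80.

$819.80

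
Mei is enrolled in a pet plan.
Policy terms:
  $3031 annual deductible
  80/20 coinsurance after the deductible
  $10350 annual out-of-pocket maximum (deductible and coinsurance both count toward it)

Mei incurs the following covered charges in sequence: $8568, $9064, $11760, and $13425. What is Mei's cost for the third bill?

$2352

#1 ($8568): deductible takes $3031, $5537 remains; 20% of $5537 = $1107.40. Owner owes $4138.40 (running OOP $4138.40).
#2 ($9064): deductible already satisfied, so owner's share is 20% × $9064 = $1812.80. Owner pays $1812.80; OOP now $5951.20.
#3 ($11760): deductible already satisfied, so owner's share is 20% × $11760 = $2352. Owner pays $2352; OOP now $8303.20.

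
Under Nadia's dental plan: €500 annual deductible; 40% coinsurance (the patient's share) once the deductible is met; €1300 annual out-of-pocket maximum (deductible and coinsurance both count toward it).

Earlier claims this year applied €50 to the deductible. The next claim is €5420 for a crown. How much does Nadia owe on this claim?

Deductible still to meet: €500 − €50 = €450.
After the €450 deductible portion, €5420 − €450 = €4970 is subject to coinsurance.
40% of €4970 = €1988 falls to the patient.
So the patient owes €450 + €1988 = €2438 before any cap.
That would bring total out-of-pocket to €2488, past the €1300 cap. The patient is capped at €1300 − €50 = €1250 on this claim.

€1250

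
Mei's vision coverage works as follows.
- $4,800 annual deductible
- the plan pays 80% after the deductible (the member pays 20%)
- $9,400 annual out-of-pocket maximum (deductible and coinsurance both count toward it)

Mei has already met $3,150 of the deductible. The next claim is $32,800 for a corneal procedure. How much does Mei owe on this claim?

$3,150 of the $4,800 deductible is already met, leaving $1,650.
The remaining $31,150 (= $32,800 − $1,650) moves to coinsurance.
Member's 20% share of $31,150 is $6,230.
Member responsibility before any cap: $1,650 + $6,230 = $7,880.
That would bring total out-of-pocket to $11,030, past the $9,400 cap. The member is capped at $9,400 − $3,150 = $6,250 on this claim.

$6,250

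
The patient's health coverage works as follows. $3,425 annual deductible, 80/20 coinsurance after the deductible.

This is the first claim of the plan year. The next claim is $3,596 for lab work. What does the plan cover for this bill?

$136.80

Nothing has been paid toward the $3,425 deductible, so the first $3,425 of this charge is applied there.
After the $3,425 deductible portion, $3,596 − $3,425 = $171 is subject to coinsurance.
20% of $171 = $34.20 falls to the patient.
So the patient owes $3,425 + $34.20 = $3,459.20.
The plan picks up $3,596 − $3,459.20 = $136.80.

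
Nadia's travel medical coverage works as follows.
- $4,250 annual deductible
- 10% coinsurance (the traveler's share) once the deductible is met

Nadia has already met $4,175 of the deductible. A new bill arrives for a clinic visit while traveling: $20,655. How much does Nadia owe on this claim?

Remaining deductible: $4,250 − $4,175 = $75.
That leaves $20,655 − $75 = $20,580 for coinsurance.
Traveler's 10% share of $20,580 is $2,058.
Traveler responsibility: $75 + $2,058 = $2,133.

$2,133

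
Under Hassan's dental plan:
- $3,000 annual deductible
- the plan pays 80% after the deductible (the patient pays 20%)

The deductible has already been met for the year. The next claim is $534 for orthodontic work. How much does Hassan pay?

With the deductible met, the entire $534 is subject to coinsurance.
20% of $534 = $106.80 falls to the patient.

$106.80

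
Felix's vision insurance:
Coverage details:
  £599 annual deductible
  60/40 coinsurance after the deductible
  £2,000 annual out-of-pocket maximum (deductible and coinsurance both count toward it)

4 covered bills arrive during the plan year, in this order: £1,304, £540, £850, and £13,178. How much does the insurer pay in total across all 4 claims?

£13,872

Bill 1, £1,304: £599 finishes the deductible; £705 goes to coinsurance; 40% of £705 = £282. Member owes £881 (running OOP £881). Plan pays £1,304 − £881 = £423.
Bill 2, £540: deductible already satisfied, so member's share is 40% × £540 = £216. Cost to member: £216. OOP to date £1,097. Plan pays £540 − £216 = £324.
Bill 3, £850: 40% coinsurance on £850 = £340. Cost to member: £340. OOP to date £1,437. Plan pays £850 − £340 = £510.
Bill 4, £13,178: deductible already satisfied, so member's share is 40% × £13,178 = £5,271.20. OOP would hit £6,708.20 > £2,000, so the cap limits the member to £2,000 − £1,437 = £563. Plan pays £13,178 − £563 = £12,615.
Insurer total = bills − member's total = £15,872 − £2,000 = £13,872.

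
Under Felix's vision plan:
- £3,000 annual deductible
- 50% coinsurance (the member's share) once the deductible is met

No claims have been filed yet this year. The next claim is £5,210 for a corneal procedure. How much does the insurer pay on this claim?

£1,105

Nothing has been paid toward the £3,000 deductible, so the first £3,000 of this charge is applied there.
The remaining £2,210 (= £5,210 − £3,000) moves to coinsurance.
50% of £2,210 = £1,105 falls to the member.
Member responsibility: £3,000 + £1,105 = £4,105.
The plan picks up £5,210 − £4,105 = £1,105.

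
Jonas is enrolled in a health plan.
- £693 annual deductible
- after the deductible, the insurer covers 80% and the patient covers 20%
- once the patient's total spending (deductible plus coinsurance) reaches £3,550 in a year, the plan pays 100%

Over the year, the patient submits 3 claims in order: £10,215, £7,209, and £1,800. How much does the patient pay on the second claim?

£952.60

Claim 1 — £10,215: £693 to deductible, leaving £9,522; patient's 20% is £1,904.40. Patient pays £2,597.40; OOP now £2,597.40.
Claim 2 — £7,209: deductible met; 20% of £7,209 = £1,441.80. That would push OOP to £4,039.20, over the £3,550 cap, so patient pays £3,550 − £2,597.40 = £952.60.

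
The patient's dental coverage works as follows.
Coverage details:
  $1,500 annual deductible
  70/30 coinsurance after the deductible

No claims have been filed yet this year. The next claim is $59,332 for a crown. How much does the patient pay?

$18,849.60

Deductible not yet touched, so the first $1,500 of the bill goes to the deductible.
The remaining $57,832 (= $59,332 − $1,500) moves to coinsurance.
Coinsurance: $57,832 × 30% = $17,349.60.
Patient responsibility: $1,500 + $17,349.60 = $18,849.60.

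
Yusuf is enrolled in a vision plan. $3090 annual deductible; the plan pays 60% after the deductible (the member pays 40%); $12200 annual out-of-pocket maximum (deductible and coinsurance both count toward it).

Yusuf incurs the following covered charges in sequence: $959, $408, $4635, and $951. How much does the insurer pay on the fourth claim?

#1 ($959): fully absorbed by the deductible. Member pays $959; OOP now $959. Insurer: $959 − $959 = $0.
#2 ($408): fully absorbed by the deductible. Cost to member: $408. OOP to date $1367. Insurer: $408 − $408 = $0.
#3 ($4635): $1723 to deductible, leaving $2912; coinsurance $2912 × 40% = $1164.80. Member pays $2887.80; OOP now $4254.80. Insurer: $4635 − $2887.80 = $1747.20.
#4 ($951): deductible already satisfied, so member's share is 40% × $951 = $380.40. Cost to member: $380.40. OOP to date $4635.20. Insurer: $951 − $380.40 = $570.60.

$570.60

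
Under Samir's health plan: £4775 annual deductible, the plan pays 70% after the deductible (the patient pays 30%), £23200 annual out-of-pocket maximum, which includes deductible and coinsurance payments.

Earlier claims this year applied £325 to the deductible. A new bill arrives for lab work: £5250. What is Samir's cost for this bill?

Remaining deductible: £4775 − £325 = £4450.
That leaves £5250 − £4450 = £800 for coinsurance.
30% of £800 = £240 falls to the patient.
Patient responsibility before any cap: £4450 + £240 = £4690.
Total out-of-pocket so far would be £325 + £4690 = £5015, below the £23200 cap — no reduction.

£4690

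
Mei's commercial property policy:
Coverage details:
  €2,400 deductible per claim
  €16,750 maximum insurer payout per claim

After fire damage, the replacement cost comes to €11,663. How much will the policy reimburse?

After the deductible, €11,663 − €2,400 = €9,263 remains.
€9,263 ≤ €16,750, so the limit doesn't bind; insurer pays €9,263.

€9,263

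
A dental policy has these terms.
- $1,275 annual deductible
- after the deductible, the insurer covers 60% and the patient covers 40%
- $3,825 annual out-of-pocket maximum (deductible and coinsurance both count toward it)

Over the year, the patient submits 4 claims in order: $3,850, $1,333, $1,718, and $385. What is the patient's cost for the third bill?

Bill 1, $3,850: $1,275 to deductible, leaving $2,575; 40% of $2,575 = $1,030. Patient owes $2,305 (running OOP $2,305).
Bill 2, $1,333: deductible met; 40% of $1,333 = $533.20. Patient pays $533.20; OOP now $2,838.20.
Bill 3, $1,718: deductible met; 40% of $1,718 = $687.20. Patient pays $687.20; OOP now $3,525.40.

$687.20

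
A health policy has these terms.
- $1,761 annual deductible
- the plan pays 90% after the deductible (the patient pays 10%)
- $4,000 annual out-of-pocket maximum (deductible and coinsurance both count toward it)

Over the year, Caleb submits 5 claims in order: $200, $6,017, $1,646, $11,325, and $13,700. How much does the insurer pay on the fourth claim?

Claim 1 — $200: entire amount goes to the deductible. Patient pays $200; OOP now $200. Insurer: $200 − $200 = $0.
Claim 2 — $6,017: $1,561 finishes the deductible; $4,456 goes to coinsurance; coinsurance $4,456 × 10% = $445.60. Cost to patient: $2,006.60. OOP to date $2,206.60. Plan pays $6,017 − $2,006.60 = $4,010.40.
Claim 3 — $1,646: 10% coinsurance on $1,646 = $164.60. Patient owes $164.60 (running OOP $2,371.20). Plan pays $1,646 − $164.60 = $1,481.40.
Claim 4 — $11,325: deductible met; 10% of $11,325 = $1,132.50. Cost to patient: $1,132.50. OOP to date $3,503.70. Insurer: $11,325 − $1,132.50 = $10,192.50.

$10,192.50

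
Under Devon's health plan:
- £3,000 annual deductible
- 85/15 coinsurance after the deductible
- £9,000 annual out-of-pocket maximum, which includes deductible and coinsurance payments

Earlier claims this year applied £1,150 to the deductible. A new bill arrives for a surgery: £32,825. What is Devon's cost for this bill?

£1,150 of the £3,000 deductible is already met, leaving £1,850.
That leaves £32,825 − £1,850 = £30,975 for coinsurance.
Coinsurance: £30,975 × 15% = £4,646.25.
Patient responsibility before any cap: £1,850 + £4,646.25 = £6,496.25.
Cumulative spending £1,150 + £6,496.25 = £7,646.25 stays under the £9,000 maximum.

£6,496.25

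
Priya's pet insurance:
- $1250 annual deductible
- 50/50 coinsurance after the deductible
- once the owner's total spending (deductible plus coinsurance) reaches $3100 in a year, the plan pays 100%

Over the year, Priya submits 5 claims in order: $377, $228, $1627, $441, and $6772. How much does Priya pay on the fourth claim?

$220.50

#1 ($377): entire amount goes to the deductible. Cost to owner: $377. OOP to date $377.
#2 ($228): all of it applies to the deductible. Owner owes $228 (running OOP $605).
#3 ($1627): deductible takes $645, $982 remains; coinsurance $982 × 50% = $491. Owner owes $1136 (running OOP $1741).
#4 ($441): deductible already satisfied, so owner's share is 50% × $441 = $220.50. Owner pays $220.50; OOP now $1961.50.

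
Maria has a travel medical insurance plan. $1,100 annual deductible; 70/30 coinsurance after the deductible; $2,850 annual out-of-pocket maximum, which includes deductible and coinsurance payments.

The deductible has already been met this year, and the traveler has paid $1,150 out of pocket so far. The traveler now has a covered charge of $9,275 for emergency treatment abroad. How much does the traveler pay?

With the deductible met, the entire $9,275 is subject to coinsurance.
Traveler's 30% share of $9,275 is $2,782.50.
That would bring total out-of-pocket to $3,932.50, past the $2,850 cap. The traveler is capped at $2,850 − $1,150 = $1,700 on this claim.

$1,700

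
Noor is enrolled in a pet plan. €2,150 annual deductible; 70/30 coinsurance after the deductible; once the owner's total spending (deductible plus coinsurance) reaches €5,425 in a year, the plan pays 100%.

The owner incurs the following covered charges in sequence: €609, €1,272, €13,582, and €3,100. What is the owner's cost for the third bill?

#1 (€609): all of it applies to the deductible. Owner pays €609; OOP now €609.
#2 (€1,272): fully absorbed by the deductible. Owner pays €1,272; OOP now €1,881.
#3 (€13,582): €269 to deductible, leaving €13,313; owner's 30% is €3,993.90. Claim cost before the cap: €269 + €3,993.90 = €4,262.90. OOP would hit €6,143.90 > €5,425, so the cap limits the owner to €5,425 − €1,881 = €3,544.

€3,544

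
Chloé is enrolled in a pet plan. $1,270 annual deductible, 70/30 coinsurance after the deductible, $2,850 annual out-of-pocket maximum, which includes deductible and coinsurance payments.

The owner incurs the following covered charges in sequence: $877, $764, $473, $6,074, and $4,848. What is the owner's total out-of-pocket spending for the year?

$2,850

Claim 1 ($877): entire amount goes to the deductible. Owner pays $877; OOP now $877.
Claim 2 ($764): $393 finishes the deductible; $371 goes to coinsurance; owner's 30% is $111.30. Owner pays $504.30; OOP now $1,381.30.
Claim 3 ($473): deductible met; 30% of $473 = $141.90. Cost to owner: $141.90. OOP to date $1,523.20.
Claim 4 ($6,074): deductible already satisfied, so owner's share is 30% × $6,074 = $1,822.20. OOP would hit $3,345.40 > $2,850, so the cap limits the owner to $2,850 − $1,523.20 = $1,326.80.
Claim 5 ($4,848): deductible already satisfied, so owner's share is 30% × $4,848 = $1,454.40. That would push OOP to $4,304.40, over the $2,850 cap, so owner pays $2,850 − $2,850 = $0.
Summing the owner's payments: $877 + $504.30 + $141.90 + $1,326.80 + $0 = $2,850.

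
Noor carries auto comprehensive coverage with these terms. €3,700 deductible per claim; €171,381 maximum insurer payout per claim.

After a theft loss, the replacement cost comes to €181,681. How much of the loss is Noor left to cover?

Subtract the deductible: €181,681 − €3,700 = €177,981.
€177,981 exceeds the €171,381 limit, so the insurer pays the limit: €171,381.
Out of pocket: €181,681 − €171,381 = €10,300.

€10,300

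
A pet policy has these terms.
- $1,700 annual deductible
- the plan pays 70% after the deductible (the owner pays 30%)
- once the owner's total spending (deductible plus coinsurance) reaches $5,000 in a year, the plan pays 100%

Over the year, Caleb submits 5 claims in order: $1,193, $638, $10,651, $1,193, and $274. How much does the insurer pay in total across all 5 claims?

$8,949

Claim 1 — $1,193: fully absorbed by the deductible. Owner owes $1,193 (running OOP $1,193). Insurer: $1,193 − $1,193 = $0.
Claim 2 — $638: deductible takes $507, $131 remains; coinsurance $131 × 30% = $39.30. Owner owes $546.30 (running OOP $1,739.30). Plan pays $638 − $546.30 = $91.70.
Claim 3 — $10,651: deductible met; 30% of $10,651 = $3,195.30. Owner owes $3,195.30 (running OOP $4,934.60). Plan pays $10,651 − $3,195.30 = $7,455.70.
Claim 4 — $1,193: deductible met; 30% of $1,193 = $357.90. That would push OOP to $5,292.50, over the $5,000 cap, so owner pays $5,000 − $4,934.60 = $65.40. Plan pays $1,193 − $65.40 = $1,127.60.
Claim 5 — $274: deductible already satisfied, so owner's share is 30% × $274 = $82.20. OOP would hit $5,082.20 > $5,000, so the cap limits the owner to $5,000 − $5,000 = $0. Insurer: $274 − $0 = $274.
Insurer total: $0 + $91.70 + $7,455.70 + $1,127.60 + $274 = $8,949.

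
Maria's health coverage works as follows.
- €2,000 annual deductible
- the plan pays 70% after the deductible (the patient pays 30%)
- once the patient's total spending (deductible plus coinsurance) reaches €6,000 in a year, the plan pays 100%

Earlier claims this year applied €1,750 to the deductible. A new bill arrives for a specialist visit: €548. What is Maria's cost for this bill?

€339.40

Remaining deductible: €2,000 − €1,750 = €250.
That leaves €548 − €250 = €298 for coinsurance.
Coinsurance: €298 × 30% = €89.40.
That puts the patient's cost at €250 + €89.40 = €339.40 before any cap.
Total out-of-pocket so far would be €1,750 + €339.40 = €2,089.40, below the €6,000 cap — no reduction.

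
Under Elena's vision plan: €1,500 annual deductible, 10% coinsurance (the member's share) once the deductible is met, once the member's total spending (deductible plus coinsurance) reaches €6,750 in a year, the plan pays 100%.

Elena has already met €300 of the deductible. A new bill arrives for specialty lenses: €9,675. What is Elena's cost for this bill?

Deductible still to meet: €1,500 − €300 = €1,200.
That leaves €9,675 − €1,200 = €8,475 for coinsurance.
10% of €8,475 = €847.50 falls to the member.
So the member owes €1,200 + €847.50 = €2,047.50 before any cap.
Year-to-date out-of-pocket becomes €300 + €2,047.50 = €2,347.50, still under the €6,750 maximum, so no cap applies.

€2,047.50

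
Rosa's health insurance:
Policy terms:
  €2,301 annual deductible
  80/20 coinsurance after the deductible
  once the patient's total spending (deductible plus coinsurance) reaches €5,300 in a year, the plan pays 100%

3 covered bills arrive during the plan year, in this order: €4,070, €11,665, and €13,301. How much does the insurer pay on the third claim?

€12,988.80

Claim 1 (€4,070): €2,301 to deductible, leaving €1,769; coinsurance €1,769 × 20% = €353.80. Patient owes €2,654.80 (running OOP €2,654.80). Plan pays €4,070 − €2,654.80 = €1,415.20.
Claim 2 (€11,665): deductible met; 20% of €11,665 = €2,333. Patient pays €2,333; OOP now €4,987.80. Plan pays €11,665 − €2,333 = €9,332.
Claim 3 (€13,301): 20% coinsurance on €13,301 = €2,660.20. Adding that to €4,987.80 gives €7,648, past the €5,300 cap; patient pays only €5,300 − €4,987.80 = €312.20. Insurer: €13,301 − €312.20 = €12,988.80.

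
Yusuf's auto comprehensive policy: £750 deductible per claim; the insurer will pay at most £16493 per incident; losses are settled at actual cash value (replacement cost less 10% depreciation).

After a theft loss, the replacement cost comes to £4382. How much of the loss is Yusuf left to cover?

£1188.20

At 10% depreciation, ACV = £4382 − £438.20 = £3943.80.
Less the £750 deductible: £3943.80 − £750 = £3193.80.
That's under the £16493 cap, so the insurer reimburses the full £3193.80.
The policyholder bears the rest of the original loss: £4382 − £3193.80 = £1188.20.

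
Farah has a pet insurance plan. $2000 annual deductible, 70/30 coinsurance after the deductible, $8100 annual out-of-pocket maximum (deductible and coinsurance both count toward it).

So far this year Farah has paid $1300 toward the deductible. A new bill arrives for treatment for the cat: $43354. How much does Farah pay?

Remaining deductible: $2000 − $1300 = $700.
That leaves $43354 − $700 = $42654 for coinsurance.
Owner's 30% share of $42654 is $12796.20.
That puts the owner's cost at $700 + $12796.20 = $13496.20 before any cap.
Year-to-date out-of-pocket would reach $1300 + $13496.20 = $14796.20, above the $8100 maximum, so the owner pays only $8100 − $1300 = $6800.

$6800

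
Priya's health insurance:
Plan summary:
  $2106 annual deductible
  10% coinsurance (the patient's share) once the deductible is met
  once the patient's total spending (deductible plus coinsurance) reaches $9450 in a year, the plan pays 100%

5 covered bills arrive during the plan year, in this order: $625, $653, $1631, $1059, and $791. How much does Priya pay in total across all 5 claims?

$2371.30

#1 ($625): fully absorbed by the deductible. Patient owes $625 (running OOP $625).
#2 ($653): all of it applies to the deductible. Cost to patient: $653. OOP to date $1278.
#3 ($1631): deductible takes $828, $803 remains; 10% of $803 = $80.30. Patient owes $908.30 (running OOP $2186.30).
#4 ($1059): deductible already satisfied, so patient's share is 10% × $1059 = $105.90. Patient owes $105.90 (running OOP $2292.20).
#5 ($791): deductible met; 10% of $791 = $79.10. Patient owes $79.10 (running OOP $2371.30).
Summing the patient's payments: $625 + $653 + $908.30 + $105.90 + $79.10 = $2371.30.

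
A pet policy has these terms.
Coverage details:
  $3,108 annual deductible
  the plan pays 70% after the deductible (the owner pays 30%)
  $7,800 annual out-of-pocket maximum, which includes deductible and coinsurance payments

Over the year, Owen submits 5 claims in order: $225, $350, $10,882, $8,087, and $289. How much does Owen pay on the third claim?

Claim 1 — $225: entire amount goes to the deductible. Owner owes $225 (running OOP $225).
Claim 2 — $350: entire amount goes to the deductible. Cost to owner: $350. OOP to date $575.
Claim 3 — $10,882: $2,533 to deductible, leaving $8,349; owner's 30% is $2,504.70. Owner pays $5,037.70; OOP now $5,612.70.

$5,037.70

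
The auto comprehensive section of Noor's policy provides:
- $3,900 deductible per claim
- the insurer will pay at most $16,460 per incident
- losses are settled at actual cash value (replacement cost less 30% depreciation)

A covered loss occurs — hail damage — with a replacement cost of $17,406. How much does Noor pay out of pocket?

At 30% depreciation, ACV = $17,406 − $5,221.80 = $12,184.20.
After the deductible, $12,184.20 − $3,900 = $8,284.20 remains.
$8,284.20 ≤ $16,460, so the limit doesn't bind; insurer pays $8,284.20.
The policyholder bears the rest of the original loss: $17,406 − $8,284.20 = $9,121.80.

$9,121.80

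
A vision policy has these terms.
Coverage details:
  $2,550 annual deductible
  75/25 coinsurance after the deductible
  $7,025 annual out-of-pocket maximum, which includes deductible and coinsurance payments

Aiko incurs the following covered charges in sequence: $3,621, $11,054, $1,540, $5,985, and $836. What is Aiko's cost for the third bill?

Claim 1 — $3,621: $2,550 finishes the deductible; $1,071 goes to coinsurance; member's 25% is $267.75. Cost to member: $2,817.75. OOP to date $2,817.75.
Claim 2 — $11,054: deductible already satisfied, so member's share is 25% × $11,054 = $2,763.50. Member pays $2,763.50; OOP now $5,581.25.
Claim 3 — $1,540: deductible met; 25% of $1,540 = $385. Member owes $385 (running OOP $5,966.25).

$385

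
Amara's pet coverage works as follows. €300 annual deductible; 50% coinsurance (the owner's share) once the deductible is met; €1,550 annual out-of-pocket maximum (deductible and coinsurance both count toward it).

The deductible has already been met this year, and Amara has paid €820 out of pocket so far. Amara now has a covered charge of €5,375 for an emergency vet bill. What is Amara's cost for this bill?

With the deductible met, the entire €5,375 is subject to coinsurance.
Owner's 50% share of €5,375 is €2,687.50.
That would bring total out-of-pocket to €3,507.50, past the €1,550 cap. The owner is capped at €1,550 − €820 = €730 on this claim.

€730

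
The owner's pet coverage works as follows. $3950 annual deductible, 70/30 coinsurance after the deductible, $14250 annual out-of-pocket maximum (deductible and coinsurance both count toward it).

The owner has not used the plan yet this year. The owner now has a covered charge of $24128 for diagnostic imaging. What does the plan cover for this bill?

$14124.60

Nothing has been paid toward the $3950 deductible, so the first $3950 of this charge is applied there.
That leaves $24128 − $3950 = $20178 for coinsurance.
Owner's 30% share of $20178 is $6053.40.
Owner responsibility before any cap: $3950 + $6053.40 = $10003.40.
Total out-of-pocket so far would be $0 + $10003.40 = $10003.40, below the $14250 cap — no reduction.
Insurer pays the balance: $24128 − $10003.40 = $14124.60.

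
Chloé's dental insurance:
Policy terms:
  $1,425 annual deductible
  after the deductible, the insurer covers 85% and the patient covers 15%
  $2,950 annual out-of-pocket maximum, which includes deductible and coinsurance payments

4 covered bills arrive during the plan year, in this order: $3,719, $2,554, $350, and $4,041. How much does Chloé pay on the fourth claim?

#1 ($3,719): deductible takes $1,425, $2,294 remains; coinsurance $2,294 × 15% = $344.10. Patient pays $1,769.10; OOP now $1,769.10.
#2 ($2,554): deductible already satisfied, so patient's share is 15% × $2,554 = $383.10. Patient pays $383.10; OOP now $2,152.20.
#3 ($350): deductible already satisfied, so patient's share is 15% × $350 = $52.50. Cost to patient: $52.50. OOP to date $2,204.70.
#4 ($4,041): deductible already satisfied, so patient's share is 15% × $4,041 = $606.15. Patient owes $606.15 (running OOP $2,810.85).

$606.15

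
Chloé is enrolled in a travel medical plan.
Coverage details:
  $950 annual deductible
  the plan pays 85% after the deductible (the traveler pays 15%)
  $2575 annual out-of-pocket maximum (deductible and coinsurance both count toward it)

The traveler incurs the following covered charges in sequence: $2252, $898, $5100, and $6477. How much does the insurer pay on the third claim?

#1 ($2252): deductible takes $950, $1302 remains; 15% of $1302 = $195.30. Traveler pays $1145.30; OOP now $1145.30. Plan pays $2252 − $1145.30 = $1106.70.
#2 ($898): 15% coinsurance on $898 = $134.70. Traveler owes $134.70 (running OOP $1280). Insurer: $898 − $134.70 = $763.30.
#3 ($5100): deductible already satisfied, so traveler's share is 15% × $5100 = $765. Cost to traveler: $765. OOP to date $2045. Plan pays $5100 − $765 = $4335.

$4335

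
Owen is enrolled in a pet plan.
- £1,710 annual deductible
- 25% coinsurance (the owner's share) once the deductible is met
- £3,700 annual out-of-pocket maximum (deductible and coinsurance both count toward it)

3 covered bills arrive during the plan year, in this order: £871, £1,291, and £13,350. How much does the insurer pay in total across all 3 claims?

£11,812

Claim 1 (£871): entire amount goes to the deductible. Owner pays £871; OOP now £871. Plan pays £871 − £871 = £0.
Claim 2 (£1,291): deductible takes £839, £452 remains; coinsurance £452 × 25% = £113. Cost to owner: £952. OOP to date £1,823. Insurer: £1,291 − £952 = £339.
Claim 3 (£13,350): deductible already satisfied, so owner's share is 25% × £13,350 = £3,337.50. OOP would hit £5,160.50 > £3,700, so the cap limits the owner to £3,700 − £1,823 = £1,877. Plan pays £13,350 − £1,877 = £11,473.
Insurer total: £0 + £339 + £11,473 = £11,812.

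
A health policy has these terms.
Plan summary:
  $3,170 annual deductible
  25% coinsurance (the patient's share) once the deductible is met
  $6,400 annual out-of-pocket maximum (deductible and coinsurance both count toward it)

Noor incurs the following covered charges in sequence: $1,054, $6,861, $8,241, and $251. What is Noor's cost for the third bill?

Claim 1 — $1,054: all of it applies to the deductible. Cost to patient: $1,054. OOP to date $1,054.
Claim 2 — $6,861: $2,116 finishes the deductible; $4,745 goes to coinsurance; patient's 25% is $1,186.25. Patient owes $3,302.25 (running OOP $4,356.25).
Claim 3 — $8,241: deductible met; 25% of $8,241 = $2,060.25. Adding that to $4,356.25 gives $6,416.50, past the $6,400 cap; patient pays only $6,400 − $4,356.25 = $2,043.75.

$2,043.75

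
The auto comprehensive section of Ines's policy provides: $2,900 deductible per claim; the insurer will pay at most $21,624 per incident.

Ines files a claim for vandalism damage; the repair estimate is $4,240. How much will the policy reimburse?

$1,340

Less the $2,900 deductible: $4,240 − $2,900 = $1,340.
$1,340 ≤ $21,624, so the limit doesn't bind; insurer pays $1,340.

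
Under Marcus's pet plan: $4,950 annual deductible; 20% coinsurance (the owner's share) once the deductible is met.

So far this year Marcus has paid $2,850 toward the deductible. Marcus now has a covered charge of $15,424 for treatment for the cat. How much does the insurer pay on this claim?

Deductible still to meet: $4,950 − $2,850 = $2,100.
The remaining $13,324 (= $15,424 − $2,100) moves to coinsurance.
Owner's 20% share of $13,324 is $2,664.80.
Owner responsibility: $2,100 + $2,664.80 = $4,764.80.
The plan picks up $15,424 − $4,764.80 = $10,659.20.

$10,659.20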